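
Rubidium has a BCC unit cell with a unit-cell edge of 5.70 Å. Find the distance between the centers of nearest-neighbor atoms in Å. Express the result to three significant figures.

4.94 Å

In a BCC structure, atoms touch along the body diagonal, so √3·a = 4r; the nearest-neighbor distance equals 2r = 0.8660·a.
d = 0.8660 × 5.70 = 4.94 Å.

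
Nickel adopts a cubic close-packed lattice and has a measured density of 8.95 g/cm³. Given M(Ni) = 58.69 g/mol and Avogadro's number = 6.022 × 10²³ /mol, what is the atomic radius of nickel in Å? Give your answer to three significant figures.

1.24 Å

For an FCC cell (Z = 4), a³ = Z·M/(N_A·ρ) = 4 × 58.69 / (6.022 × 10²³ × 8.950) = 4.356 × 10^-23 cm³, so a = 3.518 × 10^-8 cm = 3.518 Å.
Atoms touch along the face diagonal, so √2·a = 4r, so r = 0.3536 × a = 1.24 Å.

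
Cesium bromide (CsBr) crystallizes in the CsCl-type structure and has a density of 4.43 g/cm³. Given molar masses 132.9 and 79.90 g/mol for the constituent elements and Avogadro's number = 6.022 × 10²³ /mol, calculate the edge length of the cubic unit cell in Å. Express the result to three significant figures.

M(CsBr) = 212.8 g/mol; Z = 1 formula unit per cell.
a³ = Z·M/(N_A·ρ) = 1 × 212.8 / (6.022 × 10²³ × 4.43) = 7.977 × 10^-23 cm³, so a = 4.305 × 10^-8 cm = 4.30 Å.

4.30 Å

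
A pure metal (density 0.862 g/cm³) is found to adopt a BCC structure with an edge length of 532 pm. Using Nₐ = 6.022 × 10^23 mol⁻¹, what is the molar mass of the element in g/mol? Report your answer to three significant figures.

A BCC cell has Z = 2 atoms; a = 5.320 × 10^-8 cm.
M = ρ·N_A·a³/Z = 0.862 × 6.022 × 10²³ × 1.506 × 10^-22 / 2 = 39.1 g/mol.

39.1 g/mol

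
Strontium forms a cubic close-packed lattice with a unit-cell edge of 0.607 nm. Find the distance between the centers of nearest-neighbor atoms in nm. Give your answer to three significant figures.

In an FCC structure, atoms touch along the face diagonal, so √2·a = 4r; the nearest-neighbor distance equals 2r = 0.7071·a.
d = 0.7071 × 0.607 = 0.429 nm.

0.429 nm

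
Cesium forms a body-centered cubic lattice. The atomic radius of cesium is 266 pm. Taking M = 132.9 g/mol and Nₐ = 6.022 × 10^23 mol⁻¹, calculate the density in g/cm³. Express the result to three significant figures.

In a BCC lattice, atoms touch along the body diagonal, so √3·a = 4r, giving a = 614.3 pm = 6.143 × 10^-8 cm.
With Z = 2, ρ = Z·M/(N_A·a³) = 2 × 132.9 / (6.022 × 10²³ × 2.318 × 10^-22) = 1.904 g/cm³.

1.90 g/cm³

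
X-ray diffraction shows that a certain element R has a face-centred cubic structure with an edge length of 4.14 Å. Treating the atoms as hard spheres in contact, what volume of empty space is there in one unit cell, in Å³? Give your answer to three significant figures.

18.4 Å³

In an FCC lattice atoms touch along the face diagonal, so √2·a = 4r, so r = 0.3536a = 1.464 Å.
V_cell = a³ = 70.96 Å³; V_atoms = 4 × (4/3)πr³ = 52.54 Å³.
Empty space = 70.96 − 52.54 = 18.4 Å³.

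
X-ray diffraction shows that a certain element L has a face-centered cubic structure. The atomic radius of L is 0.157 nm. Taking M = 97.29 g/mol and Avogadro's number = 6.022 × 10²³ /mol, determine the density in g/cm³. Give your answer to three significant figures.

In an FCC lattice, atoms touch along the face diagonal, so √2·a = 4r, giving a = 0.4441 nm = 4.441 × 10^-8 cm.
With Z = 4, ρ = Z·M/(N_A·a³) = 4 × 97.29 / (6.022 × 10²³ × 8.757 × 10^-23) = 7.380 g/cm³.

7.38 g/cm³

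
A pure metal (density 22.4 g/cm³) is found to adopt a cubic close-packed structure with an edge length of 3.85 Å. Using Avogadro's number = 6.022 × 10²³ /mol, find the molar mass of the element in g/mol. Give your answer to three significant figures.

192 g/mol

An FCC cell has Z = 4 atoms; a = 3.850 × 10^-8 cm.
M = ρ·N_A·a³/Z = 22.4 × 6.022 × 10²³ × 5.707 × 10^-23 / 4 = 192 g/mol.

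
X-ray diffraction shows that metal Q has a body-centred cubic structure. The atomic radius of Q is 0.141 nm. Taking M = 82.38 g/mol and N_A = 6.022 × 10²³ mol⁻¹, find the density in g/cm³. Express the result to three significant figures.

In a BCC lattice, atoms touch along the body diagonal, so √3·a = 4r, giving a = 0.3256 nm = 3.256 × 10^-8 cm.
With Z = 2, ρ = Z·M/(N_A·a³) = 2 × 82.38 / (6.022 × 10²³ × 3.453 × 10^-23) = 7.924 g/cm³.

7.92 g/cm³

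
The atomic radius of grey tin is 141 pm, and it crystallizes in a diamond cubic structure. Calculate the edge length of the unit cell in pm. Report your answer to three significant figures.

651 pm

In a diamond cubic lattice, nearest neighbors lie along the body diagonal with √3·a = 8r.
a = 8r/√3 = 8 × 141 / 1.7321 = 651 pm.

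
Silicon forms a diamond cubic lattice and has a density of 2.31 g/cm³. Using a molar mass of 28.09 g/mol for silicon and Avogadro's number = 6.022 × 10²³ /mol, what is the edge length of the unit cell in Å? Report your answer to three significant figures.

With Z = 8 atoms per diamond cubic cell, a³ = Z·M/(N_A·ρ) = 8 × 28.09 / (6.022 × 10²³ × 2.310 g/cm³) = 1.615 × 10^-22 cm³.
a = (1.615 × 10^-22)^(1/3) = 5.446 × 10^-8 cm = 5.45 Å.

5.45 Å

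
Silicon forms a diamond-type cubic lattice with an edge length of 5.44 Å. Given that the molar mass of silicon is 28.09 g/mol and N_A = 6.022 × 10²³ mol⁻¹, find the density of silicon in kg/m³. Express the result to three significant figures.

A diamond cubic unit cell contains Z = 8 atoms.
Cell volume: a³ = (5.44 Å)³ = (5.440 × 10^-8 cm)³ = 1.610 × 10^-22 cm³.
ρ = Z·M/(N_A·a³) = 8 × 28.09 / (6.022 × 10²³ × 1.610 × 10^-22) = 2.318 g/cm³ = 2320 kg/m³.

2320 kg/m³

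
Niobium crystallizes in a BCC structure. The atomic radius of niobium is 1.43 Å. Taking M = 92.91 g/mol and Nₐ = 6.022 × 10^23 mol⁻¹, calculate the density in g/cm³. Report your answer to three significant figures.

8.57 g/cm³

In a BCC lattice, atoms touch along the body diagonal, so √3·a = 4r, giving a = 3.302 Å = 3.302 × 10^-8 cm.
With Z = 2, ρ = Z·M/(N_A·a³) = 2 × 92.91 / (6.022 × 10²³ × 3.602 × 10^-23) = 8.567 g/cm³.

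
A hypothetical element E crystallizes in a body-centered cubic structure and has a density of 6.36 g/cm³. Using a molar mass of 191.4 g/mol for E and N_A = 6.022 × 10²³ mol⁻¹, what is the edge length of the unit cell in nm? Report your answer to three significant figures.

0.464 nm

With Z = 2 atoms per BCC cell, a³ = Z·M/(N_A·ρ) = 2 × 191.4 / (6.022 × 10²³ × 6.360 g/cm³) = 9.995 × 10^-23 cm³.
a = (9.995 × 10^-23)^(1/3) = 4.641 × 10^-8 cm = 0.464 nm.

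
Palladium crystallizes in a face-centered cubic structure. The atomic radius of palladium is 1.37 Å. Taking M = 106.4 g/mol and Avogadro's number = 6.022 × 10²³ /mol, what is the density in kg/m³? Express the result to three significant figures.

In an FCC lattice, atoms touch along the face diagonal, so √2·a = 4r, giving a = 3.875 Å = 3.875 × 10^-8 cm.
With Z = 4, ρ = Z·M/(N_A·a³) = 4 × 106.4 / (6.022 × 10²³ × 5.818 × 10^-23) = 12.15 g/cm³ = 12100 kg/m³.

12100 kg/m³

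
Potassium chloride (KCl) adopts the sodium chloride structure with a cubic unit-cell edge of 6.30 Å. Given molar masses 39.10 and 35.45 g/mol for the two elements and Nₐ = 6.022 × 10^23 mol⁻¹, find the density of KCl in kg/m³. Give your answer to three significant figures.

The sodium chloride structure contains Z = 4 formula units per cell; M(KCl) = 39.10 + 35.45 = 74.55 g/mol.
a³ = (6.300 × 10^-8 cm)³ = 2.500 × 10^-22 cm³.
ρ = 4 × 74.55 / (6.022 × 10²³ × 2.500 × 10^-22) = 1.980 g/cm³ = 1980 kg/m³.

1980 kg/m³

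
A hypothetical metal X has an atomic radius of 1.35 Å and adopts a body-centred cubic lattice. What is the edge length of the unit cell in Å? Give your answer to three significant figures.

3.12 Å

In a BCC lattice, atoms touch along the body diagonal, so √3·a = 4r.
a = 4r/√3 = 4 × 1.35 / 1.7321 = 3.12 Å.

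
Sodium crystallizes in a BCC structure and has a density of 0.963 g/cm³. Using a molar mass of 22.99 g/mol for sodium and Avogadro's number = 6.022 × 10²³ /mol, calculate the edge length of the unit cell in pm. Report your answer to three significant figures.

With Z = 2 atoms per BCC cell, a³ = Z·M/(N_A·ρ) = 2 × 22.99 / (6.022 × 10²³ × 0.9630 g/cm³) = 7.929 × 10^-23 cm³.
a = (7.929 × 10^-23)^(1/3) = 4.296 × 10^-8 cm = 430 pm.

430 pm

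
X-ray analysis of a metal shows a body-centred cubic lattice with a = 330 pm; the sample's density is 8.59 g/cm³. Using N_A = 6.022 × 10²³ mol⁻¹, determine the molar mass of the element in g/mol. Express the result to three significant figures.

92.9 g/mol

A BCC cell has Z = 2 atoms; a = 3.300 × 10^-8 cm.
M = ρ·N_A·a³/Z = 8.59 × 6.022 × 10²³ × 3.594 × 10^-23 / 2 = 92.9 g/mol.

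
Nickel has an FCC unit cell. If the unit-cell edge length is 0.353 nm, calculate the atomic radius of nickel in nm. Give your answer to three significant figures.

In an FCC lattice, atoms touch along the face diagonal, so √2·a = 4r.
r = √2·a/4 = 1.4142 × 0.353 / 4 = 0.125 nm.

0.125 nm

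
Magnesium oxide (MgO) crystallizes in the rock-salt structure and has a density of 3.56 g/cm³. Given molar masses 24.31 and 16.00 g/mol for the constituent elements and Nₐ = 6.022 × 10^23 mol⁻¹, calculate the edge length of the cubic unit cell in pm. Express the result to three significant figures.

M(MgO) = 40.31 g/mol; Z = 4 formula units per cell.
a³ = Z·M/(N_A·ρ) = 4 × 40.31 / (6.022 × 10²³ × 3.56) = 7.521 × 10^-23 cm³, so a = 4.221 × 10^-8 cm = 422 pm.

422 pm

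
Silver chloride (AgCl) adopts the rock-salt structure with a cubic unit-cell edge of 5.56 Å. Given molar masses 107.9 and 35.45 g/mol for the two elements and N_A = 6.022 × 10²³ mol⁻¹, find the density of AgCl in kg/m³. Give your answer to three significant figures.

5540 kg/m³

The rock-salt structure contains Z = 4 formula units per cell; M(AgCl) = 107.9 + 35.45 = 143.35 g/mol.
a³ = (5.560 × 10^-8 cm)³ = 1.719 × 10^-22 cm³.
ρ = 4 × 143.35 / (6.022 × 10²³ × 1.719 × 10^-22) = 5.540 g/cm³ = 5540 kg/m³.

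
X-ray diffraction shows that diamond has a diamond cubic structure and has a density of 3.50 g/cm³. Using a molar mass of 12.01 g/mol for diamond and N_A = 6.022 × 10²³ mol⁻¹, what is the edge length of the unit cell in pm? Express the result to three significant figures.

357 pm

With Z = 8 atoms per diamond cubic cell, a³ = Z·M/(N_A·ρ) = 8 × 12.01 / (6.022 × 10²³ × 3.500 g/cm³) = 4.559 × 10^-23 cm³.
a = (4.559 × 10^-23)^(1/3) = 3.572 × 10^-8 cm = 357 pm.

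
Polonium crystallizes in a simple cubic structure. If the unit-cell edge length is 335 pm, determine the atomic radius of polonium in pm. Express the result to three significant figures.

In a simple cubic lattice, atoms touch along the cell edge, so a = 2r.
r = a/2 = 335/2 = 168 pm.

168 pm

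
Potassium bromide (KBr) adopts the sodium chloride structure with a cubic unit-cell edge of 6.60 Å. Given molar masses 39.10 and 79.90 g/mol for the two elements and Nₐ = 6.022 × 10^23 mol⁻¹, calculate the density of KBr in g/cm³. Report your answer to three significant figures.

The sodium chloride structure contains Z = 4 formula units per cell; M(KBr) = 39.10 + 79.90 = 119.0 g/mol.
a³ = (6.600 × 10^-8 cm)³ = 2.875 × 10^-22 cm³.
ρ = 4 × 119.0 / (6.022 × 10²³ × 2.875 × 10^-22) = 2.749 g/cm³.

2.75 g/cm³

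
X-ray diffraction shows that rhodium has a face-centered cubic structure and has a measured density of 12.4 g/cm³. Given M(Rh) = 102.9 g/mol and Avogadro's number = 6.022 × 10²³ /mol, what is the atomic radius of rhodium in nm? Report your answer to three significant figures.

0.135 nm

For an FCC cell (Z = 4), a³ = Z·M/(N_A·ρ) = 4 × 102.9 / (6.022 × 10²³ × 12.40) = 5.512 × 10^-23 cm³, so a = 3.806 × 10^-8 cm = 0.3806 nm.
Atoms touch along the face diagonal, so √2·a = 4r, so r = 0.3536 × a = 0.135 nm.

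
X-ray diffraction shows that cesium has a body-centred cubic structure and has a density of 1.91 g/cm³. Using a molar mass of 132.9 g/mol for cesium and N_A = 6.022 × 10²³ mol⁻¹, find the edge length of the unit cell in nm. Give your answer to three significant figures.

With Z = 2 atoms per BCC cell, a³ = Z·M/(N_A·ρ) = 2 × 132.9 / (6.022 × 10²³ × 1.910 g/cm³) = 2.311 × 10^-22 cm³.
a = (2.311 × 10^-22)^(1/3) = 6.137 × 10^-8 cm = 0.614 nm.

0.614 nm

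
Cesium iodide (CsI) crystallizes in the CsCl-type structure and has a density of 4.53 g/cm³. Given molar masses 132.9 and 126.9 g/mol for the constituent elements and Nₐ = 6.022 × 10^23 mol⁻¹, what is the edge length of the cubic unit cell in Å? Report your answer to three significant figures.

M(CsI) = 259.8 g/mol; Z = 1 formula unit per cell.
a³ = Z·M/(N_A·ρ) = 1 × 259.8 / (6.022 × 10²³ × 4.53) = 9.524 × 10^-23 cm³, so a = 4.567 × 10^-8 cm = 4.57 Å.

4.57 Å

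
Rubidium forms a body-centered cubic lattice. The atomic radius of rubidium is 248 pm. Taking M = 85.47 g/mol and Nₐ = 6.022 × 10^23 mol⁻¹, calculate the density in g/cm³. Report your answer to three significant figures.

In a BCC lattice, atoms touch along the body diagonal, so √3·a = 4r, giving a = 572.7 pm = 5.727 × 10^-8 cm.
With Z = 2, ρ = Z·M/(N_A·a³) = 2 × 85.47 / (6.022 × 10²³ × 1.879 × 10^-22) = 1.511 g/cm³.

1.51 g/cm³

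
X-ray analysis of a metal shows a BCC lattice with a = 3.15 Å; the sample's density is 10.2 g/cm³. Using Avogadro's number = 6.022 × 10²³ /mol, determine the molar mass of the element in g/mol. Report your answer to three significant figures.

96.0 g/mol

A BCC cell has Z = 2 atoms; a = 3.150 × 10^-8 cm.
M = ρ·N_A·a³/Z = 10.2 × 6.022 × 10²³ × 3.126 × 10^-23 / 2 = 96.0 g/mol.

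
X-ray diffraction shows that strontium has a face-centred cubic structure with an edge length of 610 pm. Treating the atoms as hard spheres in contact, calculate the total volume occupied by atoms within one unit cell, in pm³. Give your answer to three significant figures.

1.68 × 10^8 pm³

In an FCC lattice atoms touch along the face diagonal, so √2·a = 4r, so r = 0.3536a = 215.7 pm.
V_atoms = Z × (4/3)πr³ = 4 × (4/3)π × (215.7)³ = 1.68 × 10^8 pm³.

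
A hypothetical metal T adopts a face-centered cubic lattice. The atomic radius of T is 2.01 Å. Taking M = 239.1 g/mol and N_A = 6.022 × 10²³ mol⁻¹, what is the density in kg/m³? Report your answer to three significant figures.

In an FCC lattice, atoms touch along the face diagonal, so √2·a = 4r, giving a = 5.685 Å = 5.685 × 10^-8 cm.
With Z = 4, ρ = Z·M/(N_A·a³) = 4 × 239.1 / (6.022 × 10²³ × 1.837 × 10^-22) = 8.643 g/cm³ = 8640 kg/m³.

8640 kg/m³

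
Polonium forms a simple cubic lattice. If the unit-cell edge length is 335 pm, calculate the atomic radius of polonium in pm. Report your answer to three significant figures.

168 pm

In a simple cubic lattice, atoms touch along the cell edge, so a = 2r.
r = a/2 = 335/2 = 168 pm.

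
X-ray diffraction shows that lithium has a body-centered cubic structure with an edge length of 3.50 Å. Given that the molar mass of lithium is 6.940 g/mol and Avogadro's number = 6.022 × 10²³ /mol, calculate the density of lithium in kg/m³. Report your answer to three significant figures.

538 kg/m³

A BCC unit cell contains Z = 2 atoms.
Cell volume: a³ = (3.50 Å)³ = (3.500 × 10^-8 cm)³ = 4.288 × 10^-23 cm³.
ρ = Z·M/(N_A·a³) = 2 × 6.940 / (6.022 × 10²³ × 4.288 × 10^-23) = 0.5376 g/cm³ = 538 kg/m³.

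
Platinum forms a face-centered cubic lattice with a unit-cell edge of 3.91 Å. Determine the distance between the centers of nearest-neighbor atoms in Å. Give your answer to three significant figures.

2.76 Å

In an FCC structure, atoms touch along the face diagonal, so √2·a = 4r; the nearest-neighbor distance equals 2r = 0.7071·a.
d = 0.7071 × 3.91 = 2.76 Å.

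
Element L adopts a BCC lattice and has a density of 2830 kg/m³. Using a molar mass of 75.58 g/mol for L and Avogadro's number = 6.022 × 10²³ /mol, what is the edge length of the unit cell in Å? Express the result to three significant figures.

4.46 Å

With Z = 2 atoms per BCC cell, a³ = Z·M/(N_A·ρ) = 2 × 75.58 / (6.022 × 10²³ × 2.830 g/cm³) = 8.870 × 10^-23 cm³.
a = (8.870 × 10^-23)^(1/3) = 4.460 × 10^-8 cm = 4.46 Å.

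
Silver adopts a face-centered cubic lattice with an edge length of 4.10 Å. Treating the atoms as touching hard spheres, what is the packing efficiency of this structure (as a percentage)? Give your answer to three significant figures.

In an FCC lattice atoms touch along the face diagonal, so √2·a = 4r, so r = 0.3536a = 1.450 Å.
Packing fraction = Z·(4/3)πr³ / a³ = 4 × (4/3)π × (1.450)³ / (4.10)³ = 0.7405 = 74.0%.

74.0%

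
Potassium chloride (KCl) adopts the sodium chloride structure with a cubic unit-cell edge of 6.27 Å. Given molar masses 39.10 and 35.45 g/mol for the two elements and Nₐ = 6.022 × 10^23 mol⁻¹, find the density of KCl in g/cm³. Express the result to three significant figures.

2.01 g/cm³

The sodium chloride structure contains Z = 4 formula units per cell; M(KCl) = 39.10 + 35.45 = 74.55 g/mol.
a³ = (6.270 × 10^-8 cm)³ = 2.465 × 10^-22 cm³.
ρ = 4 × 74.55 / (6.022 × 10²³ × 2.465 × 10^-22) = 2.009 g/cm³.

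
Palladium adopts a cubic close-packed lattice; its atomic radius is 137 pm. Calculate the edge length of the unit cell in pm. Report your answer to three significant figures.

387 pm

In an FCC lattice, atoms touch along the face diagonal, so √2·a = 4r.
a = 4r/√2 = 4 × 137 / 1.4142 = 387 pm.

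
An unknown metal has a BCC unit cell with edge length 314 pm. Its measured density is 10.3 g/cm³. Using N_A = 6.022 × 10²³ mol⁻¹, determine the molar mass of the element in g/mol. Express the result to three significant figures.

96.0 g/mol

A BCC cell has Z = 2 atoms; a = 3.140 × 10^-8 cm.
M = ρ·N_A·a³/Z = 10.3 × 6.022 × 10²³ × 3.096 × 10^-23 / 2 = 96.0 g/mol.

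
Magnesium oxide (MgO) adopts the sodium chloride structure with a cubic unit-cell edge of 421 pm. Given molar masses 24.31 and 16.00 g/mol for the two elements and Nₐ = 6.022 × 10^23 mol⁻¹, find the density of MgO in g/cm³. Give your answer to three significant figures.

The sodium chloride structure contains Z = 4 formula units per cell; M(MgO) = 24.31 + 16.00 = 40.31 g/mol.
a³ = (4.210 × 10^-8 cm)³ = 7.462 × 10^-23 cm³.
ρ = 4 × 40.31 / (6.022 × 10²³ × 7.462 × 10^-23) = 3.588 g/cm³.

3.59 g/cm³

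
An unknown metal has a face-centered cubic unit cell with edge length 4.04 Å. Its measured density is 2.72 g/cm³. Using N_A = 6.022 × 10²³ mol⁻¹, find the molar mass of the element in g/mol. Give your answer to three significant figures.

27.0 g/mol

An FCC cell has Z = 4 atoms; a = 4.040 × 10^-8 cm.
M = ρ·N_A·a³/Z = 2.72 × 6.022 × 10²³ × 6.594 × 10^-23 / 4 = 27.0 g/mol.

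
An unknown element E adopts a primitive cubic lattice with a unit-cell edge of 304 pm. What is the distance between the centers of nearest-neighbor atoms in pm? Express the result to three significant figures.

304 pm

In a simple cubic structure, atoms touch along the cell edge, so a = 2r; the nearest-neighbor distance equals 2r = 1.000·a.
d = 1.000 × 304 = 304 pm.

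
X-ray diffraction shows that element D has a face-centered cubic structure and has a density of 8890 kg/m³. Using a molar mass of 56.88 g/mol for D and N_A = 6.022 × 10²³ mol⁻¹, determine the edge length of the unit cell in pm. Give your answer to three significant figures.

349 pm

With Z = 4 atoms per FCC cell, a³ = Z·M/(N_A·ρ) = 4 × 56.88 / (6.022 × 10²³ × 8.890 g/cm³) = 4.250 × 10^-23 cm³.
a = (4.250 × 10^-23)^(1/3) = 3.490 × 10^-8 cm = 349 pm.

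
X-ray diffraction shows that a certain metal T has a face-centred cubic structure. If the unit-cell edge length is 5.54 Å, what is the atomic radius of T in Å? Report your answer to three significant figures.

1.96 Å

In an FCC lattice, atoms touch along the face diagonal, so √2·a = 4r.
r = √2·a/4 = 1.4142 × 5.54 / 4 = 1.96 Å.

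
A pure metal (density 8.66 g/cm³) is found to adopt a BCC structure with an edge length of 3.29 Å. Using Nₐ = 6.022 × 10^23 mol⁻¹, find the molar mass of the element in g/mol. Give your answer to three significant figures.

A BCC cell has Z = 2 atoms; a = 3.290 × 10^-8 cm.
M = ρ·N_A·a³/Z = 8.66 × 6.022 × 10²³ × 3.561 × 10^-23 / 2 = 92.9 g/mol.

92.9 g/mol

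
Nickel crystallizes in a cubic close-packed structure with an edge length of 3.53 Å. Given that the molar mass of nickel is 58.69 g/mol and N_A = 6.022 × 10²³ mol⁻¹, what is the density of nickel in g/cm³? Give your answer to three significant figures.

8.86 g/cm³

An FCC unit cell contains Z = 4 atoms.
Cell volume: a³ = (3.53 Å)³ = (3.530 × 10^-8 cm)³ = 4.399 × 10^-23 cm³.
ρ = Z·M/(N_A·a³) = 4 × 58.69 / (6.022 × 10²³ × 4.399 × 10^-23) = 8.863 g/cm³.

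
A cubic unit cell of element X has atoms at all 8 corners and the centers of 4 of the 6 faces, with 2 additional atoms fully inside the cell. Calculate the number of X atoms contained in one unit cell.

5

Corner atoms are shared by 8 cells (1/8 each), face atoms by 2 (1/2 each), interior atoms are unshared.
Net atoms = 8 × 1/8 + 4 × 1/2 + 2 = 1 + 2 + 2 = 5.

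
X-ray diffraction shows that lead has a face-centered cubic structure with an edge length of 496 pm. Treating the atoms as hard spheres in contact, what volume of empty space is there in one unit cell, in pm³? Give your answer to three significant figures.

In an FCC lattice atoms touch along the face diagonal, so √2·a = 4r, so r = 0.3536a = 175.4 pm.
V_cell = a³ = 1.220 × 10^8 pm³; V_atoms = 4 × (4/3)πr³ = 9.036 × 10^7 pm³.
Empty space = 1.220 × 10^8 − 9.036 × 10^7 = 3.17 × 10^7 pm³.

3.17 × 10^7 pm³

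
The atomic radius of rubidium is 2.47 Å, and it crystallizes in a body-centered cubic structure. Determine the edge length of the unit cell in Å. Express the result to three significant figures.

5.70 Å

In a BCC lattice, atoms touch along the body diagonal, so √3·a = 4r.
a = 4r/√3 = 4 × 2.47 / 1.7321 = 5.70 Å.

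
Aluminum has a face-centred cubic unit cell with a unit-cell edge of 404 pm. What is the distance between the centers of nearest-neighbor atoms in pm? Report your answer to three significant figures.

286 pm

In an FCC structure, atoms touch along the face diagonal, so √2·a = 4r; the nearest-neighbor distance equals 2r = 0.7071·a.
d = 0.7071 × 404 = 286 pm.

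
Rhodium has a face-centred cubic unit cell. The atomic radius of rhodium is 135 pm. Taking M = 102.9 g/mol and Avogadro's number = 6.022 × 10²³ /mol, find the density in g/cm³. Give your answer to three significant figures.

12.3 g/cm³

In an FCC lattice, atoms touch along the face diagonal, so √2·a = 4r, giving a = 381.8 pm = 3.818 × 10^-8 cm.
With Z = 4, ρ = Z·M/(N_A·a³) = 4 × 102.9 / (6.022 × 10²³ × 5.567 × 10^-23) = 12.28 g/cm³.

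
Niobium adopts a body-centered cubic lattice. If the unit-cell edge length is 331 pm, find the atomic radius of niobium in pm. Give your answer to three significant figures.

143 pm

In a BCC lattice, atoms touch along the body diagonal, so √3·a = 4r.
r = √3·a/4 = 1.7321 × 331 / 4 = 143 pm.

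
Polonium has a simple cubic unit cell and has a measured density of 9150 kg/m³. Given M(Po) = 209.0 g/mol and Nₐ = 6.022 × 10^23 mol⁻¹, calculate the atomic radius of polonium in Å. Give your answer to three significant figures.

1.68 Å

For a simple cubic cell (Z = 1), a³ = Z·M/(N_A·ρ) = 1 × 209.0 / (6.022 × 10²³ × 9.150) = 3.793 × 10^-23 cm³, so a = 3.360 × 10^-8 cm = 3.360 Å.
Atoms touch along the cell edge, so a = 2r, so r = 0.5000 × a = 1.68 Å.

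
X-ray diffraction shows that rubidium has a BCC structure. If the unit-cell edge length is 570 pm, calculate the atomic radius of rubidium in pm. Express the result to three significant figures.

In a BCC lattice, atoms touch along the body diagonal, so √3·a = 4r.
r = √3·a/4 = 1.7321 × 570 / 4 = 247 pm.

247 pm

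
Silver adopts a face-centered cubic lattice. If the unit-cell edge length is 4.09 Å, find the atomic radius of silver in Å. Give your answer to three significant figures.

In an FCC lattice, atoms touch along the face diagonal, so √2·a = 4r.
r = √2·a/4 = 1.4142 × 4.09 / 4 = 1.45 Å.

1.45 Å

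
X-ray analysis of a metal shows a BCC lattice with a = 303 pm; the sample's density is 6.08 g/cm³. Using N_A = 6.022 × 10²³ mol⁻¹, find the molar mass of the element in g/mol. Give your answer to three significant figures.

A BCC cell has Z = 2 atoms; a = 3.030 × 10^-8 cm.
M = ρ·N_A·a³/Z = 6.08 × 6.022 × 10²³ × 2.782 × 10^-23 / 2 = 50.9 g/mol.

50.9 g/mol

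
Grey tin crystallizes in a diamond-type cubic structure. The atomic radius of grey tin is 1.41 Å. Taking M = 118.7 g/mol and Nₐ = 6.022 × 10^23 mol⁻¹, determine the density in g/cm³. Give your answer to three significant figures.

5.71 g/cm³

In a diamond cubic lattice, nearest neighbors lie along the body diagonal with √3·a = 8r, giving a = 6.513 Å = 6.513 × 10^-8 cm.
With Z = 8, ρ = Z·M/(N_A·a³) = 8 × 118.7 / (6.022 × 10²³ × 2.762 × 10^-22) = 5.709 g/cm³.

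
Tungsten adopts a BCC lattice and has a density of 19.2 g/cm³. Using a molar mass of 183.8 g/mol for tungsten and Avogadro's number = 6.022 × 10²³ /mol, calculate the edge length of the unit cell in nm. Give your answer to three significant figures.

0.317 nm

With Z = 2 atoms per BCC cell, a³ = Z·M/(N_A·ρ) = 2 × 183.8 / (6.022 × 10²³ × 19.20 g/cm³) = 3.179 × 10^-23 cm³.
a = (3.179 × 10^-23)^(1/3) = 3.168 × 10^-8 cm = 0.317 nm.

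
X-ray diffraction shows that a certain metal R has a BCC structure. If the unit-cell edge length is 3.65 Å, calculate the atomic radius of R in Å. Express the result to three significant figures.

1.58 Å

In a BCC lattice, atoms touch along the body diagonal, so √3·a = 4r.
r = √3·a/4 = 1.7321 × 3.65 / 4 = 1.58 Å.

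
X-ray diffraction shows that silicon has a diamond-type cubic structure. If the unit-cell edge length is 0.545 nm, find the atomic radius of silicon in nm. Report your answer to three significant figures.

0.118 nm

In a diamond cubic lattice, nearest neighbors lie along the body diagonal with √3·a = 8r.
r = √3·a/8 = 1.7321 × 0.545 / 8 = 0.118 nm.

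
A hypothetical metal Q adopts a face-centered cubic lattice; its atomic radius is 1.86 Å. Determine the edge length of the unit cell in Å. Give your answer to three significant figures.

In an FCC lattice, atoms touch along the face diagonal, so √2·a = 4r.
a = 4r/√2 = 4 × 1.86 / 1.4142 = 5.26 Å.

5.26 Å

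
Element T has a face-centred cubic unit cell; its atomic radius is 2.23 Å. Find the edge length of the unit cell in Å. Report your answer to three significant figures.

6.31 Å

In an FCC lattice, atoms touch along the face diagonal, so √2·a = 4r.
a = 4r/√2 = 4 × 2.23 / 1.4142 = 6.31 Å.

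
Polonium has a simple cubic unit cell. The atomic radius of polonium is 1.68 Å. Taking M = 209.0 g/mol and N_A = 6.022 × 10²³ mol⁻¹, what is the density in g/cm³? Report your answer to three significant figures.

9.15 g/cm³

In a simple cubic lattice, atoms touch along the cell edge, so a = 2r, giving a = 3.360 Å = 3.360 × 10^-8 cm.
With Z = 1, ρ = Z·M/(N_A·a³) = 1 × 209.0 / (6.022 × 10²³ × 3.793 × 10^-23) = 9.149 g/cm³.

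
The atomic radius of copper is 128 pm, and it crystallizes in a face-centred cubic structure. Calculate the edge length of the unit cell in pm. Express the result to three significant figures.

362 pm

In an FCC lattice, atoms touch along the face diagonal, so √2·a = 4r.
a = 4r/√2 = 4 × 128 / 1.4142 = 362 pm.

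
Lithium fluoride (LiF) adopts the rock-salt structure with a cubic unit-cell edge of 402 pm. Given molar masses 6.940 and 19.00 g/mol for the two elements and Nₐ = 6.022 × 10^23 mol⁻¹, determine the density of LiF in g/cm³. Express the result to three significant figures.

The rock-salt structure contains Z = 4 formula units per cell; M(LiF) = 6.940 + 19.00 = 25.94 g/mol.
a³ = (4.020 × 10^-8 cm)³ = 6.496 × 10^-23 cm³.
ρ = 4 × 25.94 / (6.022 × 10²³ × 6.496 × 10^-23) = 2.652 g/cm³.

2.65 g/cm³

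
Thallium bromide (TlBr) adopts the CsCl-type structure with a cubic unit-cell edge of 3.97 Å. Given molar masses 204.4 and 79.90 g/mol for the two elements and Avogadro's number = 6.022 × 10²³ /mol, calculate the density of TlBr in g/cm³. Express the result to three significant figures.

7.55 g/cm³

The CsCl-type structure contains Z = 1 formula unit per cell; M(TlBr) = 204.4 + 79.90 = 284.3 g/mol.
a³ = (3.970 × 10^-8 cm)³ = 6.257 × 10^-23 cm³.
ρ = 1 × 284.3 / (6.022 × 10²³ × 6.257 × 10^-23) = 7.545 g/cm³.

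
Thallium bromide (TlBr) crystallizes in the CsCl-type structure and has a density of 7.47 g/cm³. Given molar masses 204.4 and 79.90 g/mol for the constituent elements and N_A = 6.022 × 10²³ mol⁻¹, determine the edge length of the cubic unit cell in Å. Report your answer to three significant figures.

3.98 Å

M(TlBr) = 284.3 g/mol; Z = 1 formula unit per cell.
a³ = Z·M/(N_A·ρ) = 1 × 284.3 / (6.022 × 10²³ × 7.47) = 6.320 × 10^-23 cm³, so a = 3.983 × 10^-8 cm = 3.98 Å.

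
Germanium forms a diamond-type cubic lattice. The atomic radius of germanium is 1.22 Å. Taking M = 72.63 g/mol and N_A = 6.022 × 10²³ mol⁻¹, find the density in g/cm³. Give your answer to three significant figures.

5.39 g/cm³

In a diamond cubic lattice, nearest neighbors lie along the body diagonal with √3·a = 8r, giving a = 5.635 Å = 5.635 × 10^-8 cm.
With Z = 8, ρ = Z·M/(N_A·a³) = 8 × 72.63 / (6.022 × 10²³ × 1.789 × 10^-22) = 5.393 g/cm³.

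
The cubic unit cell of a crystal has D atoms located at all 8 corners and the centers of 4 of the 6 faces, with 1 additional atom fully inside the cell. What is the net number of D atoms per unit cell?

4

Corner atoms are shared by 8 cells (1/8 each), face atoms by 2 (1/2 each), interior atoms are unshared.
Net atoms = 8 × 1/8 + 4 × 1/2 + 1 = 1 + 2 + 1 = 4.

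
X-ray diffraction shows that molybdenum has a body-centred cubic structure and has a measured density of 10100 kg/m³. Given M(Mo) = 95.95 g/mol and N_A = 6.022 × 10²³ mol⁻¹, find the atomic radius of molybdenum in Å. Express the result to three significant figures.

1.37 Å

For a BCC cell (Z = 2), a³ = Z·M/(N_A·ρ) = 2 × 95.95 / (6.022 × 10²³ × 10.10) = 3.155 × 10^-23 cm³, so a = 3.160 × 10^-8 cm = 3.160 Å.
Atoms touch along the body diagonal, so √3·a = 4r, so r = 0.4330 × a = 1.37 Å.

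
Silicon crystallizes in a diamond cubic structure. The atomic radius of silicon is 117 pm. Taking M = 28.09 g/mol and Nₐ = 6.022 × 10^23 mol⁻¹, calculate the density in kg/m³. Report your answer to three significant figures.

In a diamond cubic lattice, nearest neighbors lie along the body diagonal with √3·a = 8r, giving a = 540.4 pm = 5.404 × 10^-8 cm.
With Z = 8, ρ = Z·M/(N_A·a³) = 8 × 28.09 / (6.022 × 10²³ × 1.578 × 10^-22) = 2.365 g/cm³ = 2360 kg/m³.

2360 kg/m³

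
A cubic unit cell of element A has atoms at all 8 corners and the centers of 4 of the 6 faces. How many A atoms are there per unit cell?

Corner atoms are shared by 8 cells (1/8 each), face atoms by 2 (1/2 each).
Net atoms = 8 × 1/8 + 4 × 1/2 = 1 + 2 = 3.

3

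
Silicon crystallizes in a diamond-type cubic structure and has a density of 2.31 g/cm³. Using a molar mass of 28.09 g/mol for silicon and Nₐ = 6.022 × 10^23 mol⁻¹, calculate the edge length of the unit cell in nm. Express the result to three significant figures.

With Z = 8 atoms per diamond cubic cell, a³ = Z·M/(N_A·ρ) = 8 × 28.09 / (6.022 × 10²³ × 2.310 g/cm³) = 1.615 × 10^-22 cm³.
a = (1.615 × 10^-22)^(1/3) = 5.446 × 10^-8 cm = 0.545 nm.

0.545 nm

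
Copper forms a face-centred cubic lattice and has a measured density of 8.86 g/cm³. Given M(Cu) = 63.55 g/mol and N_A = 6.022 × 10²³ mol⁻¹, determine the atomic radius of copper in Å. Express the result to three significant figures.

1.28 Å

For an FCC cell (Z = 4), a³ = Z·M/(N_A·ρ) = 4 × 63.55 / (6.022 × 10²³ × 8.860) = 4.764 × 10^-23 cm³, so a = 3.625 × 10^-8 cm = 3.625 Å.
Atoms touch along the face diagonal, so √2·a = 4r, so r = 0.3536 × a = 1.28 Å.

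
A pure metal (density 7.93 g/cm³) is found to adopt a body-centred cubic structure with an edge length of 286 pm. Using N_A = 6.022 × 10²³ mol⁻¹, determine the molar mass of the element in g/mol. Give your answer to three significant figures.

A BCC cell has Z = 2 atoms; a = 2.860 × 10^-8 cm.
M = ρ·N_A·a³/Z = 7.93 × 6.022 × 10²³ × 2.339 × 10^-23 / 2 = 55.9 g/mol.

55.9 g/mol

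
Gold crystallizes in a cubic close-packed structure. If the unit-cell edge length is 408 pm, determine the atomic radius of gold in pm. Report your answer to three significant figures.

In an FCC lattice, atoms touch along the face diagonal, so √2·a = 4r.
r = √2·a/4 = 1.4142 × 408 / 4 = 144 pm.

144 pm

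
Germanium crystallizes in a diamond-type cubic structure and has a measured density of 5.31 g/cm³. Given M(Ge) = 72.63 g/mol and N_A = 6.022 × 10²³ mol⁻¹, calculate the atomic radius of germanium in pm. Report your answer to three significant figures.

123 pm

For a diamond cubic cell (Z = 8), a³ = Z·M/(N_A·ρ) = 8 × 72.63 / (6.022 × 10²³ × 5.310) = 1.817 × 10^-22 cm³, so a = 5.664 × 10^-8 cm = 566.4 pm.
Nearest neighbors lie along the body diagonal with √3·a = 8r, so r = 0.2165 × a = 123 pm.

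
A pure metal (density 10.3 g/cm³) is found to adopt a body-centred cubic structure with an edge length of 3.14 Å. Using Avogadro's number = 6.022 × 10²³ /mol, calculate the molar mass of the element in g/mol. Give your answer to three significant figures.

A BCC cell has Z = 2 atoms; a = 3.140 × 10^-8 cm.
M = ρ·N_A·a³/Z = 10.3 × 6.022 × 10²³ × 3.096 × 10^-23 / 2 = 96.0 g/mol.

96.0 g/mol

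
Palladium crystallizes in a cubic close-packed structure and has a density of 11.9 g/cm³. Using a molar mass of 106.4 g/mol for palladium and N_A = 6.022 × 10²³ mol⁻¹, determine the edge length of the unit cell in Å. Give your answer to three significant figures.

3.90 Å

With Z = 4 atoms per FCC cell, a³ = Z·M/(N_A·ρ) = 4 × 106.4 / (6.022 × 10²³ × 11.90 g/cm³) = 5.939 × 10^-23 cm³.
a = (5.939 × 10^-23)^(1/3) = 3.902 × 10^-8 cm = 3.90 Å.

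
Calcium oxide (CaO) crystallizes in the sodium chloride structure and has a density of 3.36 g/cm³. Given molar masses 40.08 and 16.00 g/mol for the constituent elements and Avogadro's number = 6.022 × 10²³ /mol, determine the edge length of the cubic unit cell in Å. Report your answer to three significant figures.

M(CaO) = 56.08 g/mol; Z = 4 formula units per cell.
a³ = Z·M/(N_A·ρ) = 4 × 56.08 / (6.022 × 10²³ × 3.36) = 1.109 × 10^-22 cm³, so a = 4.804 × 10^-8 cm = 4.80 Å.

4.80 Å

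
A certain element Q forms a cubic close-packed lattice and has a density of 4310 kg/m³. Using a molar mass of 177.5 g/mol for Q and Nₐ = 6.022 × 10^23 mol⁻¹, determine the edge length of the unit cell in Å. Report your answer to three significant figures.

6.49 Å

With Z = 4 atoms per FCC cell, a³ = Z·M/(N_A·ρ) = 4 × 177.5 / (6.022 × 10²³ × 4.310 g/cm³) = 2.736 × 10^-22 cm³.
a = (2.736 × 10^-22)^(1/3) = 6.492 × 10^-8 cm = 6.49 Å.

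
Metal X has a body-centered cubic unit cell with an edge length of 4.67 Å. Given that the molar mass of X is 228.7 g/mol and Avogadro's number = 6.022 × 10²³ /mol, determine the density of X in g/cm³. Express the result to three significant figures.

A BCC unit cell contains Z = 2 atoms.
Cell volume: a³ = (4.67 Å)³ = (4.670 × 10^-8 cm)³ = 1.018 × 10^-22 cm³.
ρ = Z·M/(N_A·a³) = 2 × 228.7 / (6.022 × 10²³ × 1.018 × 10^-22) = 7.458 g/cm³.

7.46 g/cm³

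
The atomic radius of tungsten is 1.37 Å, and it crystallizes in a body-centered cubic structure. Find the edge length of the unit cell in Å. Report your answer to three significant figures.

In a BCC lattice, atoms touch along the body diagonal, so √3·a = 4r.
a = 4r/√3 = 4 × 1.37 / 1.7321 = 3.16 Å.

3.16 Å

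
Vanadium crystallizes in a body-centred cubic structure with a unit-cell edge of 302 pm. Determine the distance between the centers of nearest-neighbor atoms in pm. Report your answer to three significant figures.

In a BCC structure, atoms touch along the body diagonal, so √3·a = 4r; the nearest-neighbor distance equals 2r = 0.8660·a.
d = 0.8660 × 302 = 262 pm.

262 pm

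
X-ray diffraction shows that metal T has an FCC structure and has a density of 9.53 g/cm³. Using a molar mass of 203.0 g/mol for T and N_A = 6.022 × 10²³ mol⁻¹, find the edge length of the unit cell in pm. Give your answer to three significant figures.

521 pm

With Z = 4 atoms per FCC cell, a³ = Z·M/(N_A·ρ) = 4 × 203.0 / (6.022 × 10²³ × 9.530 g/cm³) = 1.415 × 10^-22 cm³.
a = (1.415 × 10^-22)^(1/3) = 5.211 × 10^-8 cm = 521 pm.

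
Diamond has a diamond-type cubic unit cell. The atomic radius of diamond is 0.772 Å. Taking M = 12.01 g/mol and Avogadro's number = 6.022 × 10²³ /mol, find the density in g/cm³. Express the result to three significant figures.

3.52 g/cm³

In a diamond cubic lattice, nearest neighbors lie along the body diagonal with √3·a = 8r, giving a = 3.566 Å = 3.566 × 10^-8 cm.
With Z = 8, ρ = Z·M/(N_A·a³) = 8 × 12.01 / (6.022 × 10²³ × 4.534 × 10^-23) = 3.519 g/cm³.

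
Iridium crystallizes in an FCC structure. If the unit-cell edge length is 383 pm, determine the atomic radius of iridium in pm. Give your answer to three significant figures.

In an FCC lattice, atoms touch along the face diagonal, so √2·a = 4r.
r = √2·a/4 = 1.4142 × 383 / 4 = 135 pm.

135 pm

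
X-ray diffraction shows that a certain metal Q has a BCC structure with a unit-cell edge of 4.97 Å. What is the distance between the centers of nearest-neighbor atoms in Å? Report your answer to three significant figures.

4.30 Å

In a BCC structure, atoms touch along the body diagonal, so √3·a = 4r; the nearest-neighbor distance equals 2r = 0.8660·a.
d = 0.8660 × 4.97 = 4.30 Å.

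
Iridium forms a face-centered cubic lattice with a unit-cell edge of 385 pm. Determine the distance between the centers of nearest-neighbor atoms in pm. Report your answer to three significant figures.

In an FCC structure, atoms touch along the face diagonal, so √2·a = 4r; the nearest-neighbor distance equals 2r = 0.7071·a.
d = 0.7071 × 385 = 272 pm.

272 pm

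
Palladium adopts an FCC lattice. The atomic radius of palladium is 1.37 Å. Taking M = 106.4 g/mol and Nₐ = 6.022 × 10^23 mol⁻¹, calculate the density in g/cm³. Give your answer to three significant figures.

In an FCC lattice, atoms touch along the face diagonal, so √2·a = 4r, giving a = 3.875 Å = 3.875 × 10^-8 cm.
With Z = 4, ρ = Z·M/(N_A·a³) = 4 × 106.4 / (6.022 × 10²³ × 5.818 × 10^-23) = 12.15 g/cm³.

12.1 g/cm³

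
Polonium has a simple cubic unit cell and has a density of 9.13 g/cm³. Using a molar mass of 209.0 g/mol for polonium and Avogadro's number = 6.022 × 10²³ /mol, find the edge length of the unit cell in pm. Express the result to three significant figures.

With Z = 1 atom per simple cubic cell, a³ = Z·M/(N_A·ρ) = 1 × 209.0 / (6.022 × 10²³ × 9.130 g/cm³) = 3.801 × 10^-23 cm³.
a = (3.801 × 10^-23)^(1/3) = 3.362 × 10^-8 cm = 336 pm.

336 pm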